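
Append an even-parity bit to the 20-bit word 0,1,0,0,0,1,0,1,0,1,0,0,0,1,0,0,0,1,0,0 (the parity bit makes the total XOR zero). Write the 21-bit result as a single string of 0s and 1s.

XOR of the 20 data bits: 0⊕1⊕0⊕0⊕0⊕1⊕0⊕1⊕0⊕1⊕0⊕0⊕0⊕1⊕0⊕0⊕0⊕1⊕0⊕0 = 0
Parity bit = 0 (so all 21 bits XOR to 0).

010001010100010001000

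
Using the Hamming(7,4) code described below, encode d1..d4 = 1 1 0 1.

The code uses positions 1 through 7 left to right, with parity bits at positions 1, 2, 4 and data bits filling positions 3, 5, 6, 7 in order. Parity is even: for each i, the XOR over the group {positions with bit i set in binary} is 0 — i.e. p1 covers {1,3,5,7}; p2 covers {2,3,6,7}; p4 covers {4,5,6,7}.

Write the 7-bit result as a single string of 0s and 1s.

1010101

Place data at non-parity positions: p1 p2 1 p4 1 0 1
p1 (pos 1,3,5,7): XOR of data positions = 1⊕1⊕1 = 1
p2 (pos 2,3,6,7): XOR of data positions = 1⊕0⊕1 = 0
p4 (pos 4,5,6,7): XOR of data positions = 1⊕0⊕1 = 0
Codeword: 1010101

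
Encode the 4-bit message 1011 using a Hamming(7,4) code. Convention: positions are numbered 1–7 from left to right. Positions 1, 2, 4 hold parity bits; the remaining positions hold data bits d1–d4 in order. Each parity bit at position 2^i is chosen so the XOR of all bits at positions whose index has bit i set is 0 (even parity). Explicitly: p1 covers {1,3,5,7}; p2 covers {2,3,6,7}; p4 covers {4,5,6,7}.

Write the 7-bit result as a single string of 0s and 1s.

Place data at non-parity positions: p1 p2 1 p4 0 1 1
p1 (pos 1,3,5,7): XOR of data positions = 1⊕0⊕1 = 0
p2 (pos 2,3,6,7): XOR of data positions = 1⊕1⊕1 = 1
p4 (pos 4,5,6,7): XOR of data positions = 0⊕1⊕1 = 0
Codeword: 0110011

0110011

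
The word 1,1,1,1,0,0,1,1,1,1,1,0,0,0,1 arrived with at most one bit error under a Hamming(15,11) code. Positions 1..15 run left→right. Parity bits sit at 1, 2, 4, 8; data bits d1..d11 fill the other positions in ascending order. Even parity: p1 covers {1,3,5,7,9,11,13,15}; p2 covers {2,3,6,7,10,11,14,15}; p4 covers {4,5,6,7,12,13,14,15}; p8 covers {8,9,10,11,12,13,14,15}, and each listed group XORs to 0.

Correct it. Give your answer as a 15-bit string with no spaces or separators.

s1 (pos 1,3,5,7,9,11,13,15): 1⊕1⊕0⊕1⊕1⊕1⊕0⊕1 = 0
s2 (pos 2,3,6,7,10,11,14,15): 1⊕1⊕0⊕1⊕1⊕1⊕0⊕1 = 0
s4 (pos 4,5,6,7,12,13,14,15): 1⊕0⊕0⊕1⊕0⊕0⊕0⊕1 = 1
s8 (pos 8,9,10,11,12,13,14,15): 1⊕1⊕1⊕1⊕0⊕0⊕0⊕1 = 1
Syndrome s8…s1 = 1100 → error at position 12.
Flip position 12: 111100111110001 → 111100111111001

111100111111001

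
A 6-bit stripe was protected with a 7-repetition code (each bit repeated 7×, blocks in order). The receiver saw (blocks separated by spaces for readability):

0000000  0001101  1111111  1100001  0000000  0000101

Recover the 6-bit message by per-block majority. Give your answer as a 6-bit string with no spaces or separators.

001000

Block 1 (0000000): 0 ones → 0
Block 2 (0001101): 3 ones → 0
Block 3 (1111111): 7 ones → 1
Block 4 (1100001): 3 ones → 0
Block 5 (0000000): 0 ones → 0
Block 6 (0000101): 2 ones → 0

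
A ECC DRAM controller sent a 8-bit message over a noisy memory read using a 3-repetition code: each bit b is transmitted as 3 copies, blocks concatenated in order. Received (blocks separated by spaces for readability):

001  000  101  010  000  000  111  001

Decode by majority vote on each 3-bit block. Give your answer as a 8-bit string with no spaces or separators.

Block 1 (001): 1 one → 0
Block 2 (000): 0 ones → 0
Block 3 (101): 2 ones → 1
Block 4 (010): 1 one → 0
Block 5 (000): 0 ones → 0
Block 6 (000): 0 ones → 0
Block 7 (111): 3 ones → 1
Block 8 (001): 1 one → 0

00100010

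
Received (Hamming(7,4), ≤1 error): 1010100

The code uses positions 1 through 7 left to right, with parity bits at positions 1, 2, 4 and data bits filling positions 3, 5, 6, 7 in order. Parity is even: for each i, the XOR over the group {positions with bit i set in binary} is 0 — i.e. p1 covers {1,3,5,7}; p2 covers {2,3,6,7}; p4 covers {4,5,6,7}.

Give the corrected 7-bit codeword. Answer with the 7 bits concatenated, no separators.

s1 (pos 1,3,5,7): 1⊕1⊕1⊕0 = 1
s2 (pos 2,3,6,7): 0⊕1⊕0⊕0 = 1
s4 (pos 4,5,6,7): 0⊕1⊕0⊕0 = 1
Syndrome s4…s1 = 111 → error at position 7.
Flip position 7: 1010100 → 1010101

1010101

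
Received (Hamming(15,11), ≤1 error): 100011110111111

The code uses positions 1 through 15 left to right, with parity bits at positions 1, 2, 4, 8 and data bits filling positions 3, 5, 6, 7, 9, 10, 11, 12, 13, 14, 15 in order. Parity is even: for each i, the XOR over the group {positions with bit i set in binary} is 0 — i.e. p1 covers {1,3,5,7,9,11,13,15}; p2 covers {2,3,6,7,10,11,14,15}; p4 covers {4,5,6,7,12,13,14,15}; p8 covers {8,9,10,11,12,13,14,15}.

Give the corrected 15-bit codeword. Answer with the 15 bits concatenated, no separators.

100011110110111

s1 (pos 1,3,5,7,9,11,13,15): 1⊕0⊕1⊕1⊕0⊕1⊕1⊕1 = 0
s2 (pos 2,3,6,7,10,11,14,15): 0⊕0⊕1⊕1⊕1⊕1⊕1⊕1 = 0
s4 (pos 4,5,6,7,12,13,14,15): 0⊕1⊕1⊕1⊕1⊕1⊕1⊕1 = 1
s8 (pos 8,9,10,11,12,13,14,15): 1⊕0⊕1⊕1⊕1⊕1⊕1⊕1 = 1
Syndrome s8…s1 = 1100 → error at position 12.
Flip position 12: 100011110111111 → 100011110110111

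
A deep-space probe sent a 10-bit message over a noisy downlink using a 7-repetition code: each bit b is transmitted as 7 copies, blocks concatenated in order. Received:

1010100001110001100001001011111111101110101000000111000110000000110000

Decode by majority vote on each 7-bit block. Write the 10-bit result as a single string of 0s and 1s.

Block 1 (1010100): 3 ones → 0
Block 2 (0011100): 3 ones → 0
Block 3 (0110000): 2 ones → 0
Block 4 (1001011): 4 ones → 1
Block 5 (1111111): 7 ones → 1
Block 6 (0111010): 4 ones → 1
Block 7 (1000000): 1 one → 0
Block 8 (1110001): 4 ones → 1
Block 9 (1000000): 1 one → 0
Block 10 (0110000): 2 ones → 0

0001110100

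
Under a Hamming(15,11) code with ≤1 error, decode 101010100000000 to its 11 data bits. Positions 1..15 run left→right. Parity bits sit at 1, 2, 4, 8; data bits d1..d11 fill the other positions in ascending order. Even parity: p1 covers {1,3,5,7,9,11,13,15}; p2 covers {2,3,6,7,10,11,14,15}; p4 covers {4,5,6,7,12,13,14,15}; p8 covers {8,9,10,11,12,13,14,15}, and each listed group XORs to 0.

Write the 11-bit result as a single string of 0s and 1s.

11010000000

s1 (pos 1,3,5,7,9,11,13,15): 1⊕1⊕1⊕1⊕0⊕0⊕0⊕0 = 0
s2 (pos 2,3,6,7,10,11,14,15): 0⊕1⊕0⊕1⊕0⊕0⊕0⊕0 = 0
s4 (pos 4,5,6,7,12,13,14,15): 0⊕1⊕0⊕1⊕0⊕0⊕0⊕0 = 0
s8 (pos 8,9,10,11,12,13,14,15): 0⊕0⊕0⊕0⊕0⊕0⊕0⊕0 = 0
Syndrome s8…s1 = 0000 → no error.
Read data bits from positions 3,5,6,7,9,10,11,12,13,14,15: 11010000000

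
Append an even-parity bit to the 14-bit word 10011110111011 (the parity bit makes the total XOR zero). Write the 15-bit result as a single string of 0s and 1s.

XOR of the 14 data bits: 1⊕0⊕0⊕1⊕1⊕1⊕1⊕0⊕1⊕1⊕1⊕0⊕1⊕1 = 0
Parity bit = 0 (so all 15 bits XOR to 0).

100111101110110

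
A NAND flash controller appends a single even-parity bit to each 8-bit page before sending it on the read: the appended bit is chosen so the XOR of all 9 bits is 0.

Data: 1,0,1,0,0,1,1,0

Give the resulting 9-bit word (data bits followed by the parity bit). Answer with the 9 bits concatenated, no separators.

XOR of the 8 data bits: 1⊕0⊕1⊕0⊕0⊕1⊕1⊕0 = 0
Parity bit = 0 (so all 9 bits XOR to 0).

101001100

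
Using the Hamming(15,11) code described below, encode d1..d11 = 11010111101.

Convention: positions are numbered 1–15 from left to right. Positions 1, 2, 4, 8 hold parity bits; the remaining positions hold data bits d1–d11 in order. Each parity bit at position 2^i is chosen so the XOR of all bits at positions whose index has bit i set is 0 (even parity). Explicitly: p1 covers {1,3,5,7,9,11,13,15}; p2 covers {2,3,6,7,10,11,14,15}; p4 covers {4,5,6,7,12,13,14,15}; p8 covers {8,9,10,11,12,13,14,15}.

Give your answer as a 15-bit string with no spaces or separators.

011110110111101

Place data at non-parity positions: p1 p2 1 p4 1 0 1 p8 0 1 1 1 1 0 1
p1 (pos 1,3,5,7,9,11,13,15): XOR of data positions = 1⊕1⊕1⊕0⊕1⊕1⊕1 = 0
p2 (pos 2,3,6,7,10,11,14,15): XOR of data positions = 1⊕0⊕1⊕1⊕1⊕0⊕1 = 1
p4 (pos 4,5,6,7,12,13,14,15): XOR of data positions = 1⊕0⊕1⊕1⊕1⊕0⊕1 = 1
p8 (pos 8,9,10,11,12,13,14,15): XOR of data positions = 0⊕1⊕1⊕1⊕1⊕0⊕1 = 1
Codeword: 011110110111101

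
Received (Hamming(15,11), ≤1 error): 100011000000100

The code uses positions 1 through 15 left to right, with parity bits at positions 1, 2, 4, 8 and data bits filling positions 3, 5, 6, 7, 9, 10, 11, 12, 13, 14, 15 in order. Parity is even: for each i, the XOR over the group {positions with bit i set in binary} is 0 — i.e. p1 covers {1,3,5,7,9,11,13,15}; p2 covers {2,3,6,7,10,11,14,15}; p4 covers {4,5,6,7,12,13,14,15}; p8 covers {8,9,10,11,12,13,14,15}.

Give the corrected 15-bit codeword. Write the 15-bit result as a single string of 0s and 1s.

s1 (pos 1,3,5,7,9,11,13,15): 1⊕0⊕1⊕0⊕0⊕0⊕1⊕0 = 1
s2 (pos 2,3,6,7,10,11,14,15): 0⊕0⊕1⊕0⊕0⊕0⊕0⊕0 = 1
s4 (pos 4,5,6,7,12,13,14,15): 0⊕1⊕1⊕0⊕0⊕1⊕0⊕0 = 1
s8 (pos 8,9,10,11,12,13,14,15): 0⊕0⊕0⊕0⊕0⊕1⊕0⊕0 = 1
Syndrome s8…s1 = 1111 → error at position 15.
Flip position 15: 100011000000100 → 100011000000101

100011000000101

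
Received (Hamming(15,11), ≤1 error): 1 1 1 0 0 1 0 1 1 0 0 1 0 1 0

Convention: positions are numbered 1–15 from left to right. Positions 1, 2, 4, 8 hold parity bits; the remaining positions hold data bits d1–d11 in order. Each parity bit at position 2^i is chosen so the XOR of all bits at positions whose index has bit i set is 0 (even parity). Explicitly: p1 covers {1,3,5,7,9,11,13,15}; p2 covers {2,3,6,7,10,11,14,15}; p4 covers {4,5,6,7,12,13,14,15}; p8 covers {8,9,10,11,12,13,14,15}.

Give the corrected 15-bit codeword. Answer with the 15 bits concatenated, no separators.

111011011001010

s1 (pos 1,3,5,7,9,11,13,15): 1⊕1⊕0⊕0⊕1⊕0⊕0⊕0 = 1
s2 (pos 2,3,6,7,10,11,14,15): 1⊕1⊕1⊕0⊕0⊕0⊕1⊕0 = 0
s4 (pos 4,5,6,7,12,13,14,15): 0⊕0⊕1⊕0⊕1⊕0⊕1⊕0 = 1
s8 (pos 8,9,10,11,12,13,14,15): 1⊕1⊕0⊕0⊕1⊕0⊕1⊕0 = 0
Syndrome s8…s1 = 0101 → error at position 5.
Flip position 5: 111001011001010 → 111011011001010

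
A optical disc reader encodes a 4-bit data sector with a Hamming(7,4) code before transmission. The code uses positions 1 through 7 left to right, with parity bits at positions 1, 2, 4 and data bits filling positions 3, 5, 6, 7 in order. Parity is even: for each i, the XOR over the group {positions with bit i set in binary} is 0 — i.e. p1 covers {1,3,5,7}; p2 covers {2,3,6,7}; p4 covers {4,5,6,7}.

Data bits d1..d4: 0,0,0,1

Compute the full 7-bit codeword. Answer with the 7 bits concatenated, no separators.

1101001

Place data at non-parity positions: p1 p2 0 p4 0 0 1
p1 (pos 1,3,5,7): XOR of data positions = 0⊕0⊕1 = 1
p2 (pos 2,3,6,7): XOR of data positions = 0⊕0⊕1 = 1
p4 (pos 4,5,6,7): XOR of data positions = 0⊕0⊕1 = 1
Codeword: 1101001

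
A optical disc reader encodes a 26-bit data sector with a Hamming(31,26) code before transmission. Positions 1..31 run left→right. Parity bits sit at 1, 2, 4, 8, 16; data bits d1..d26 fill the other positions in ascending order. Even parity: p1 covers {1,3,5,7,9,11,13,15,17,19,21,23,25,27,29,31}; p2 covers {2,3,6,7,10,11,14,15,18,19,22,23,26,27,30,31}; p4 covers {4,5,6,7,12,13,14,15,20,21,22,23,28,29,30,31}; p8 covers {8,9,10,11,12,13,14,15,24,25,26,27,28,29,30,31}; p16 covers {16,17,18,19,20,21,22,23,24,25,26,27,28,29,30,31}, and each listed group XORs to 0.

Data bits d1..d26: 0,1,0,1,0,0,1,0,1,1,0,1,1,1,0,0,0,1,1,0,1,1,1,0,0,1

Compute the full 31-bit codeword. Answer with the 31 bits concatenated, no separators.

1101101000101101111000110111001

Place data at non-parity positions: p1 p2 0 p4 1 0 1 p8 0 0 1 0 1 1 0 p16 1 1 1 0 0 0 1 1 0 1 1 1 0 0 1
p1 (pos 1,3,5,7,9,11,13,15,17,19,21,23,25,27,29,31): XOR of data positions = 0⊕1⊕1⊕0⊕1⊕1⊕0⊕1⊕1⊕0⊕1⊕0⊕1⊕0⊕1 = 1
p2 (pos 2,3,6,7,10,11,14,15,18,19,22,23,26,27,30,31): XOR of data positions = 0⊕0⊕1⊕0⊕1⊕1⊕0⊕1⊕1⊕0⊕1⊕1⊕1⊕0⊕1 = 1
p4 (pos 4,5,6,7,12,13,14,15,20,21,22,23,28,29,30,31): XOR of data positions = 1⊕0⊕1⊕0⊕1⊕1⊕0⊕0⊕0⊕0⊕1⊕1⊕0⊕0⊕1 = 1
p8 (pos 8,9,10,11,12,13,14,15,24,25,26,27,28,29,30,31): XOR of data positions = 0⊕0⊕1⊕0⊕1⊕1⊕0⊕1⊕0⊕1⊕1⊕1⊕0⊕0⊕1 = 0
p16 (pos 16,17,18,19,20,21,22,23,24,25,26,27,28,29,30,31): XOR of data positions = 1⊕1⊕1⊕0⊕0⊕0⊕1⊕1⊕0⊕1⊕1⊕1⊕0⊕0⊕1 = 1
Codeword: 1101101000101101111000110111001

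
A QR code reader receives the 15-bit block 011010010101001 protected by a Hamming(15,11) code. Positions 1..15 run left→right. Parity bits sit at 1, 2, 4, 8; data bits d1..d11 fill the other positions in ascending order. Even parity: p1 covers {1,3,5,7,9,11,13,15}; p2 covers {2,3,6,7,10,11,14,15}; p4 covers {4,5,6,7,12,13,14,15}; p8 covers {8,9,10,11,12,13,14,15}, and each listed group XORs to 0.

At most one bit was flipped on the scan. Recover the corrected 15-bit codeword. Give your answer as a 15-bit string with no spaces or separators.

011000010101001

s1 (pos 1,3,5,7,9,11,13,15): 0⊕1⊕1⊕0⊕0⊕0⊕0⊕1 = 1
s2 (pos 2,3,6,7,10,11,14,15): 1⊕1⊕0⊕0⊕1⊕0⊕0⊕1 = 0
s4 (pos 4,5,6,7,12,13,14,15): 0⊕1⊕0⊕0⊕1⊕0⊕0⊕1 = 1
s8 (pos 8,9,10,11,12,13,14,15): 1⊕0⊕1⊕0⊕1⊕0⊕0⊕1 = 0
Syndrome s8…s1 = 0101 → error at position 5.
Flip position 5: 011010010101001 → 011000010101001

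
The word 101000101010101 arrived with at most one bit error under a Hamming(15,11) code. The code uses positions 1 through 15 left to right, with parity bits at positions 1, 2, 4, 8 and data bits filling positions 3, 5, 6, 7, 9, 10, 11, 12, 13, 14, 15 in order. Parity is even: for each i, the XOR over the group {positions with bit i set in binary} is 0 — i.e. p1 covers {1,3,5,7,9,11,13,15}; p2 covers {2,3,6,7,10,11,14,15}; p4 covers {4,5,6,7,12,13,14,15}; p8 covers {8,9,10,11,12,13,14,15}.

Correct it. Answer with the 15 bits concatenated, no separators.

s1 (pos 1,3,5,7,9,11,13,15): 1⊕1⊕0⊕1⊕1⊕1⊕1⊕1 = 1
s2 (pos 2,3,6,7,10,11,14,15): 0⊕1⊕0⊕1⊕0⊕1⊕0⊕1 = 0
s4 (pos 4,5,6,7,12,13,14,15): 0⊕0⊕0⊕1⊕0⊕1⊕0⊕1 = 1
s8 (pos 8,9,10,11,12,13,14,15): 0⊕1⊕0⊕1⊕0⊕1⊕0⊕1 = 0
Syndrome s8…s1 = 0101 → error at position 5.
Flip position 5: 101000101010101 → 101010101010101

101010101010101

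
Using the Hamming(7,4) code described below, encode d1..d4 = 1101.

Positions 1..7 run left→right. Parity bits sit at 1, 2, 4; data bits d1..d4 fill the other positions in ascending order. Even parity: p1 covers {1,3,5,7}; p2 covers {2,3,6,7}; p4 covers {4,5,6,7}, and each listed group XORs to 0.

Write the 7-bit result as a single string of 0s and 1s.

Place data at non-parity positions: p1 p2 1 p4 1 0 1
p1 (pos 1,3,5,7): XOR of data positions = 1⊕1⊕1 = 1
p2 (pos 2,3,6,7): XOR of data positions = 1⊕0⊕1 = 0
p4 (pos 4,5,6,7): XOR of data positions = 1⊕0⊕1 = 0
Codeword: 1010101

1010101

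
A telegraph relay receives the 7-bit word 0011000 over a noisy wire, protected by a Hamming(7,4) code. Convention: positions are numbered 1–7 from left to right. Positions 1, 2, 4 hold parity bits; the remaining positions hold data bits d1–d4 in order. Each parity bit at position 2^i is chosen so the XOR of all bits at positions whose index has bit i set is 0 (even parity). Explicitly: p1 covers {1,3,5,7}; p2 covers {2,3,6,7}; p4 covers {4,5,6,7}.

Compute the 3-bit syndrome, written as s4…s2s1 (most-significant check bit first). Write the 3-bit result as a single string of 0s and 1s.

111

s1 (pos 1,3,5,7): 0⊕1⊕0⊕0 = 1
s2 (pos 2,3,6,7): 0⊕1⊕0⊕0 = 1
s4 (pos 4,5,6,7): 1⊕0⊕0⊕0 = 1
Syndrome s4…s1 = 111 → error at position 7.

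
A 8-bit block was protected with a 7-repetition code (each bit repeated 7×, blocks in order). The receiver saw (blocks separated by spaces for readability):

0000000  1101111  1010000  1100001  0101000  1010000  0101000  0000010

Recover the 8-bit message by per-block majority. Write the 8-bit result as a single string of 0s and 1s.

Block 1 (0000000): 0 ones → 0
Block 2 (1101111): 6 ones → 1
Block 3 (1010000): 2 ones → 0
Block 4 (1100001): 3 ones → 0
Block 5 (0101000): 2 ones → 0
Block 6 (1010000): 2 ones → 0
Block 7 (0101000): 2 ones → 0
Block 8 (0000010): 1 one → 0

01000000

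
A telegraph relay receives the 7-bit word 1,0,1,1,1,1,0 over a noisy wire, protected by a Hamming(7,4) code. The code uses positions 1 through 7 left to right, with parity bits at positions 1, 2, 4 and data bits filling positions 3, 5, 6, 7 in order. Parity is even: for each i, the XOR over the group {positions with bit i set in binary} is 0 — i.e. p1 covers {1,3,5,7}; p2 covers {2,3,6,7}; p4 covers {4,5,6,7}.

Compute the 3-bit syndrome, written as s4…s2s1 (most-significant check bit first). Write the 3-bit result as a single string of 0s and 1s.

101

s1 (pos 1,3,5,7): 1⊕1⊕1⊕0 = 1
s2 (pos 2,3,6,7): 0⊕1⊕1⊕0 = 0
s4 (pos 4,5,6,7): 1⊕1⊕1⊕0 = 1
Syndrome s4…s1 = 101 → error at position 5.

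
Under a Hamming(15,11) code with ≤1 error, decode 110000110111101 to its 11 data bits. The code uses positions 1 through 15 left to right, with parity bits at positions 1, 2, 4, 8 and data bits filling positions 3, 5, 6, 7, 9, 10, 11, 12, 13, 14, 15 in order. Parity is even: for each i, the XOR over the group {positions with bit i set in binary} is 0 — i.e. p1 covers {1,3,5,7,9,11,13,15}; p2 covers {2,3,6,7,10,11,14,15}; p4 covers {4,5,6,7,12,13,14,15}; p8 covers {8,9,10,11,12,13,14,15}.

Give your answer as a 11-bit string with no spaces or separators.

s1 (pos 1,3,5,7,9,11,13,15): 1⊕0⊕0⊕1⊕0⊕1⊕1⊕1 = 1
s2 (pos 2,3,6,7,10,11,14,15): 1⊕0⊕0⊕1⊕1⊕1⊕0⊕1 = 1
s4 (pos 4,5,6,7,12,13,14,15): 0⊕0⊕0⊕1⊕1⊕1⊕0⊕1 = 0
s8 (pos 8,9,10,11,12,13,14,15): 1⊕0⊕1⊕1⊕1⊕1⊕0⊕1 = 0
Syndrome s8…s1 = 0011 → error at position 3.
Flip position 3: 110000110111101 → 111000110111101
Read data bits from positions 3,5,6,7,9,10,11,12,13,14,15: 10010111101

10010111101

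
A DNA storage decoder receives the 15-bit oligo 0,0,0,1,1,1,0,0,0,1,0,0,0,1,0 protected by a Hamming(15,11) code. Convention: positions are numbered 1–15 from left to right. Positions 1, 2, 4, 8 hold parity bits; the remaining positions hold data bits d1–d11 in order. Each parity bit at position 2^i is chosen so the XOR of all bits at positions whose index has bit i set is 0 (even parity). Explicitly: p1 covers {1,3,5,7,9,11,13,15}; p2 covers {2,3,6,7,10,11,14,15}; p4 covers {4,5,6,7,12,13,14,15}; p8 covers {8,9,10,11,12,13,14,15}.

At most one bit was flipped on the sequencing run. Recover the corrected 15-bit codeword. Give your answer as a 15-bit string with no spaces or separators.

s1 (pos 1,3,5,7,9,11,13,15): 0⊕0⊕1⊕0⊕0⊕0⊕0⊕0 = 1
s2 (pos 2,3,6,7,10,11,14,15): 0⊕0⊕1⊕0⊕1⊕0⊕1⊕0 = 1
s4 (pos 4,5,6,7,12,13,14,15): 1⊕1⊕1⊕0⊕0⊕0⊕1⊕0 = 0
s8 (pos 8,9,10,11,12,13,14,15): 0⊕0⊕1⊕0⊕0⊕0⊕1⊕0 = 0
Syndrome s8…s1 = 0011 → error at position 3.
Flip position 3: 000111000100010 → 001111000100010

001111000100010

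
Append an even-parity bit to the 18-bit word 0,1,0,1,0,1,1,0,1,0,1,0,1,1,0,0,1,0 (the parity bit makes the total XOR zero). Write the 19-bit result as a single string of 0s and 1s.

0101011010101100101

XOR of the 18 data bits: 0⊕1⊕0⊕1⊕0⊕1⊕1⊕0⊕1⊕0⊕1⊕0⊕1⊕1⊕0⊕0⊕1⊕0 = 1
Parity bit = 1 (so all 19 bits XOR to 0).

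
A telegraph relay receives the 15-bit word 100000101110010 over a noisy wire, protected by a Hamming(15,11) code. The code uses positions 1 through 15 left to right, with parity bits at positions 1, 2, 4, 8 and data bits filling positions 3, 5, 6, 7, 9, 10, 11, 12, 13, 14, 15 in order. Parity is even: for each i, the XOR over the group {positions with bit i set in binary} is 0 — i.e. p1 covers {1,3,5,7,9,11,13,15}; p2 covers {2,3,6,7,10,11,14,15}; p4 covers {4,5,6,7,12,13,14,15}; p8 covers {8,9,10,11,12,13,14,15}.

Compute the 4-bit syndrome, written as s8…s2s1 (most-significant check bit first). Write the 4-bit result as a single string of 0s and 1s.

s1 (pos 1,3,5,7,9,11,13,15): 1⊕0⊕0⊕1⊕1⊕1⊕0⊕0 = 0
s2 (pos 2,3,6,7,10,11,14,15): 0⊕0⊕0⊕1⊕1⊕1⊕1⊕0 = 0
s4 (pos 4,5,6,7,12,13,14,15): 0⊕0⊕0⊕1⊕0⊕0⊕1⊕0 = 0
s8 (pos 8,9,10,11,12,13,14,15): 0⊕1⊕1⊕1⊕0⊕0⊕1⊕0 = 0
Syndrome s8…s1 = 0000 → no error.

0000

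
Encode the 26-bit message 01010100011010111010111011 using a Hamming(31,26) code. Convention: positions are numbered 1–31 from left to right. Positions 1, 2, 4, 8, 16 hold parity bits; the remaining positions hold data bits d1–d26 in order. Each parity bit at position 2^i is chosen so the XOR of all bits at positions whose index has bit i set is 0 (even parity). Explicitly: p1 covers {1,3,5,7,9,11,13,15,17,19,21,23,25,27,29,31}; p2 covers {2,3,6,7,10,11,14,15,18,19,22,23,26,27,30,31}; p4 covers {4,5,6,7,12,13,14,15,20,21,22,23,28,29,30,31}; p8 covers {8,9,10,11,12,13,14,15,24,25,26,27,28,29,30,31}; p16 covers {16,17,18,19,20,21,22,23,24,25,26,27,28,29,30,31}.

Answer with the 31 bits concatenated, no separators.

Place data at non-parity positions: p1 p2 0 p4 1 0 1 p8 0 1 0 0 0 1 1 p16 0 1 0 1 1 1 0 1 0 1 1 1 0 1 1
p1 (pos 1,3,5,7,9,11,13,15,17,19,21,23,25,27,29,31): XOR of data positions = 0⊕1⊕1⊕0⊕0⊕0⊕1⊕0⊕0⊕1⊕0⊕0⊕1⊕0⊕1 = 0
p2 (pos 2,3,6,7,10,11,14,15,18,19,22,23,26,27,30,31): XOR of data positions = 0⊕0⊕1⊕1⊕0⊕1⊕1⊕1⊕0⊕1⊕0⊕1⊕1⊕1⊕1 = 0
p4 (pos 4,5,6,7,12,13,14,15,20,21,22,23,28,29,30,31): XOR of data positions = 1⊕0⊕1⊕0⊕0⊕1⊕1⊕1⊕1⊕1⊕0⊕1⊕0⊕1⊕1 = 0
p8 (pos 8,9,10,11,12,13,14,15,24,25,26,27,28,29,30,31): XOR of data positions = 0⊕1⊕0⊕0⊕0⊕1⊕1⊕1⊕0⊕1⊕1⊕1⊕0⊕1⊕1 = 1
p16 (pos 16,17,18,19,20,21,22,23,24,25,26,27,28,29,30,31): XOR of data positions = 0⊕1⊕0⊕1⊕1⊕1⊕0⊕1⊕0⊕1⊕1⊕1⊕0⊕1⊕1 = 0
Codeword: 0000101101000110010111010111011

0000101101000110010111010111011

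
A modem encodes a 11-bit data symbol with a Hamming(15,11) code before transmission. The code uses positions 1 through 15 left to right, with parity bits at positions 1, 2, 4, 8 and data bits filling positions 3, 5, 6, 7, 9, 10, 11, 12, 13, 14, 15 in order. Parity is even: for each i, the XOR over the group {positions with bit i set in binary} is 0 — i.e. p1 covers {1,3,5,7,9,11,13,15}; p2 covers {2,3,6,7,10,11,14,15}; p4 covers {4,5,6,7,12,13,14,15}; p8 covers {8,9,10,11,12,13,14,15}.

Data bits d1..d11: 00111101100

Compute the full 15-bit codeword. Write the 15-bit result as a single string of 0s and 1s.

Place data at non-parity positions: p1 p2 0 p4 0 1 1 p8 1 1 0 1 1 0 0
p1 (pos 1,3,5,7,9,11,13,15): XOR of data positions = 0⊕0⊕1⊕1⊕0⊕1⊕0 = 1
p2 (pos 2,3,6,7,10,11,14,15): XOR of data positions = 0⊕1⊕1⊕1⊕0⊕0⊕0 = 1
p4 (pos 4,5,6,7,12,13,14,15): XOR of data positions = 0⊕1⊕1⊕1⊕1⊕0⊕0 = 0
p8 (pos 8,9,10,11,12,13,14,15): XOR of data positions = 1⊕1⊕0⊕1⊕1⊕0⊕0 = 0
Codeword: 110001101101100

110001101101100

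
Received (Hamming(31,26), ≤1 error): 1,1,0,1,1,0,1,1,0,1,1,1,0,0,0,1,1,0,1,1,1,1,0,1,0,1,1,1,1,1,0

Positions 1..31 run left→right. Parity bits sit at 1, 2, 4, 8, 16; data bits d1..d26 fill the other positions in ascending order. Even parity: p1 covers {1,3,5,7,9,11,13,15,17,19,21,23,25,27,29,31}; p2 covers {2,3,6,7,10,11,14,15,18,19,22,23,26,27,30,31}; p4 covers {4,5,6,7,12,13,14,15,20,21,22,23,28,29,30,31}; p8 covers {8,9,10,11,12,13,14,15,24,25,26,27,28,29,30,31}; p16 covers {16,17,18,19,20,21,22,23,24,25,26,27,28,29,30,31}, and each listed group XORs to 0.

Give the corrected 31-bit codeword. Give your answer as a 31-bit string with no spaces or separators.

1111101101110001101111010111110

s1 (pos 1,3,5,7,9,11,13,15,17,19,21,23,25,27,29,31): 1⊕0⊕1⊕1⊕0⊕1⊕0⊕0⊕1⊕1⊕1⊕0⊕0⊕1⊕1⊕0 = 1
s2 (pos 2,3,6,7,10,11,14,15,18,19,22,23,26,27,30,31): 1⊕0⊕0⊕1⊕1⊕1⊕0⊕0⊕0⊕1⊕1⊕0⊕1⊕1⊕1⊕0 = 1
s4 (pos 4,5,6,7,12,13,14,15,20,21,22,23,28,29,30,31): 1⊕1⊕0⊕1⊕1⊕0⊕0⊕0⊕1⊕1⊕1⊕0⊕1⊕1⊕1⊕0 = 0
s8 (pos 8,9,10,11,12,13,14,15,24,25,26,27,28,29,30,31): 1⊕0⊕1⊕1⊕1⊕0⊕0⊕0⊕1⊕0⊕1⊕1⊕1⊕1⊕1⊕0 = 0
s16 (pos 16,17,18,19,20,21,22,23,24,25,26,27,28,29,30,31): 1⊕1⊕0⊕1⊕1⊕1⊕1⊕0⊕1⊕0⊕1⊕1⊕1⊕1⊕1⊕0 = 0
Syndrome s16…s1 = 00011 → error at position 3.
Flip position 3: 1101101101110001101111010111110 → 1111101101110001101111010111110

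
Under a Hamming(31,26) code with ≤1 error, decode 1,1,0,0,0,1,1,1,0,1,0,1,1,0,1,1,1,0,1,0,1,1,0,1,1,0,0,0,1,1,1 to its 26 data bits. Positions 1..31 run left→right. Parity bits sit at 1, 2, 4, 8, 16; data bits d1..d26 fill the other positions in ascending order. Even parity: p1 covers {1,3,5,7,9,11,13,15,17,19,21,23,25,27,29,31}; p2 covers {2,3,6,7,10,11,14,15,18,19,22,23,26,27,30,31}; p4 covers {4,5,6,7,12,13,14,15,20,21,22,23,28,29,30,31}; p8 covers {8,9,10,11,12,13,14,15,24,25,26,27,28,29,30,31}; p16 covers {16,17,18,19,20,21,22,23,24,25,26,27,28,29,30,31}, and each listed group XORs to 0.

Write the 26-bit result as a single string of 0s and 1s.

00110101101101011011000111

s1 (pos 1,3,5,7,9,11,13,15,17,19,21,23,25,27,29,31): 1⊕0⊕0⊕1⊕0⊕0⊕1⊕1⊕1⊕1⊕1⊕0⊕1⊕0⊕1⊕1 = 0
s2 (pos 2,3,6,7,10,11,14,15,18,19,22,23,26,27,30,31): 1⊕0⊕1⊕1⊕1⊕0⊕0⊕1⊕0⊕1⊕1⊕0⊕0⊕0⊕1⊕1 = 1
s4 (pos 4,5,6,7,12,13,14,15,20,21,22,23,28,29,30,31): 0⊕0⊕1⊕1⊕1⊕1⊕0⊕1⊕0⊕1⊕1⊕0⊕0⊕1⊕1⊕1 = 0
s8 (pos 8,9,10,11,12,13,14,15,24,25,26,27,28,29,30,31): 1⊕0⊕1⊕0⊕1⊕1⊕0⊕1⊕1⊕1⊕0⊕0⊕0⊕1⊕1⊕1 = 0
s16 (pos 16,17,18,19,20,21,22,23,24,25,26,27,28,29,30,31): 1⊕1⊕0⊕1⊕0⊕1⊕1⊕0⊕1⊕1⊕0⊕0⊕0⊕1⊕1⊕1 = 0
Syndrome s16…s1 = 00010 → error at position 2.
Flip position 2: 1100011101011011101011011000111 → 1000011101011011101011011000111
Read data bits from positions 3,5,6,7,9,10,11,12,13,14,15,17,18,19,20,21,22,23,24,25,26,27,28,29,30,31: 00110101101101011011000111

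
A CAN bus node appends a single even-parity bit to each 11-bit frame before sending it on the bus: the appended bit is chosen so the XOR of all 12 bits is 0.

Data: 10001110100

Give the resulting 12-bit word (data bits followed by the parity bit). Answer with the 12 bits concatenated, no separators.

XOR of the 11 data bits: 1⊕0⊕0⊕0⊕1⊕1⊕1⊕0⊕1⊕0⊕0 = 1
Parity bit = 1 (so all 12 bits XOR to 0).

100011101001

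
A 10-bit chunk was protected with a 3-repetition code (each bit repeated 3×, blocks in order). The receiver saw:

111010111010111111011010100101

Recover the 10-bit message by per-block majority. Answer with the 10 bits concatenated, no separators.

Block 1 (111): 3 ones → 1
Block 2 (010): 1 one → 0
Block 3 (111): 3 ones → 1
Block 4 (010): 1 one → 0
Block 5 (111): 3 ones → 1
Block 6 (111): 3 ones → 1
Block 7 (011): 2 ones → 1
Block 8 (010): 1 one → 0
Block 9 (100): 1 one → 0
Block 10 (101): 2 ones → 1

1010111001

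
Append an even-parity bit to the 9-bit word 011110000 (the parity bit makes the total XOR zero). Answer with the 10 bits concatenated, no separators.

XOR of the 9 data bits: 0⊕1⊕1⊕1⊕1⊕0⊕0⊕0⊕0 = 0
Parity bit = 0 (so all 10 bits XOR to 0).

0111100000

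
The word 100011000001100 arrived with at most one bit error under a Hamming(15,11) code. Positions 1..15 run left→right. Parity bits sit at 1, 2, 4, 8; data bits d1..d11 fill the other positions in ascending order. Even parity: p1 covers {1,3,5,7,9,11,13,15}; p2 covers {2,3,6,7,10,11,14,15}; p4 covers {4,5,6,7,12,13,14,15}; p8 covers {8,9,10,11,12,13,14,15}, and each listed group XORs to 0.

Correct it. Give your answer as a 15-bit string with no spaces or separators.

s1 (pos 1,3,5,7,9,11,13,15): 1⊕0⊕1⊕0⊕0⊕0⊕1⊕0 = 1
s2 (pos 2,3,6,7,10,11,14,15): 0⊕0⊕1⊕0⊕0⊕0⊕0⊕0 = 1
s4 (pos 4,5,6,7,12,13,14,15): 0⊕1⊕1⊕0⊕1⊕1⊕0⊕0 = 0
s8 (pos 8,9,10,11,12,13,14,15): 0⊕0⊕0⊕0⊕1⊕1⊕0⊕0 = 0
Syndrome s8…s1 = 0011 → error at position 3.
Flip position 3: 100011000001100 → 101011000001100

101011000001100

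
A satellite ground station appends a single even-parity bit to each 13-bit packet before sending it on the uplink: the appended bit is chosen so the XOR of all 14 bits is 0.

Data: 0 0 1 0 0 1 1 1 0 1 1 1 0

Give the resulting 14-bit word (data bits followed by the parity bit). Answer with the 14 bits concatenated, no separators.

XOR of the 13 data bits: 0⊕0⊕1⊕0⊕0⊕1⊕1⊕1⊕0⊕1⊕1⊕1⊕0 = 1
Parity bit = 1 (so all 14 bits XOR to 0).

00100111011101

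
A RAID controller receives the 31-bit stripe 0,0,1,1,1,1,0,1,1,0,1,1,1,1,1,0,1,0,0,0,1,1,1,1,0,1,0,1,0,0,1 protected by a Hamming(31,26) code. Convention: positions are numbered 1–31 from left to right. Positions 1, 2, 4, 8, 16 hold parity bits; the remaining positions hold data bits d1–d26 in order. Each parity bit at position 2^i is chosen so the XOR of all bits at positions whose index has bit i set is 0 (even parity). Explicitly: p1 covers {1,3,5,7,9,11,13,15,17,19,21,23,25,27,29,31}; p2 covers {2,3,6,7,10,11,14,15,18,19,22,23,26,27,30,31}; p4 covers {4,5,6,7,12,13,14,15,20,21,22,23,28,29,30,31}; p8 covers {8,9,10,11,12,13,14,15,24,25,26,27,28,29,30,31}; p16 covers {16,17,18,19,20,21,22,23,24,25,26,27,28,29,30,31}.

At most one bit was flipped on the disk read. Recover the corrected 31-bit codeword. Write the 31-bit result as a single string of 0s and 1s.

0011110111111110100011110101001

s1 (pos 1,3,5,7,9,11,13,15,17,19,21,23,25,27,29,31): 0⊕1⊕1⊕0⊕1⊕1⊕1⊕1⊕1⊕0⊕1⊕1⊕0⊕0⊕0⊕1 = 0
s2 (pos 2,3,6,7,10,11,14,15,18,19,22,23,26,27,30,31): 0⊕1⊕1⊕0⊕0⊕1⊕1⊕1⊕0⊕0⊕1⊕1⊕1⊕0⊕0⊕1 = 1
s4 (pos 4,5,6,7,12,13,14,15,20,21,22,23,28,29,30,31): 1⊕1⊕1⊕0⊕1⊕1⊕1⊕1⊕0⊕1⊕1⊕1⊕1⊕0⊕0⊕1 = 0
s8 (pos 8,9,10,11,12,13,14,15,24,25,26,27,28,29,30,31): 1⊕1⊕0⊕1⊕1⊕1⊕1⊕1⊕1⊕0⊕1⊕0⊕1⊕0⊕0⊕1 = 1
s16 (pos 16,17,18,19,20,21,22,23,24,25,26,27,28,29,30,31): 0⊕1⊕0⊕0⊕0⊕1⊕1⊕1⊕1⊕0⊕1⊕0⊕1⊕0⊕0⊕1 = 0
Syndrome s16…s1 = 01010 → error at position 10.
Flip position 10: 0011110110111110100011110101001 → 0011110111111110100011110101001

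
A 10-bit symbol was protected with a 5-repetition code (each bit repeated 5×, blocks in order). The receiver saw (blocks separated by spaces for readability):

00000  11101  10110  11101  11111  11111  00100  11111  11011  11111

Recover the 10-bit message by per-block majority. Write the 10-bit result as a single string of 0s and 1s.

0111110111

Block 1 (00000): 0 ones → 0
Block 2 (11101): 4 ones → 1
Block 3 (10110): 3 ones → 1
Block 4 (11101): 4 ones → 1
Block 5 (11111): 5 ones → 1
Block 6 (11111): 5 ones → 1
Block 7 (00100): 1 one → 0
Block 8 (11111): 5 ones → 1
Block 9 (11011): 4 ones → 1
Block 10 (11111): 5 ones → 1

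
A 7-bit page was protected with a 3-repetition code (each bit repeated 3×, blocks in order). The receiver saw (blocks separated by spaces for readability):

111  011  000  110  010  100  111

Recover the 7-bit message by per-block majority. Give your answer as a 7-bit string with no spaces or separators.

1101001

Block 1 (111): 3 ones → 1
Block 2 (011): 2 ones → 1
Block 3 (000): 0 ones → 0
Block 4 (110): 2 ones → 1
Block 5 (010): 1 one → 0
Block 6 (100): 1 one → 0
Block 7 (111): 3 ones → 1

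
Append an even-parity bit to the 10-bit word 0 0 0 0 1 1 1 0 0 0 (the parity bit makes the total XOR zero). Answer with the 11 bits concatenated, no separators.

XOR of the 10 data bits: 0⊕0⊕0⊕0⊕1⊕1⊕1⊕0⊕0⊕0 = 1
Parity bit = 1 (so all 11 bits XOR to 0).

00001110001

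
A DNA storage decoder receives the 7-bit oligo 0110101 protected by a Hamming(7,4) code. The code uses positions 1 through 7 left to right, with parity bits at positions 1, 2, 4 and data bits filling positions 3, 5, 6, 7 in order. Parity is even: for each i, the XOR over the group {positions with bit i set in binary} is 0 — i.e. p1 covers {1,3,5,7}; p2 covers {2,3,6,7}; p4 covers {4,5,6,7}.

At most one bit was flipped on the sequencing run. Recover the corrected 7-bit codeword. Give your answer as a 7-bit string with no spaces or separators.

s1 (pos 1,3,5,7): 0⊕1⊕1⊕1 = 1
s2 (pos 2,3,6,7): 1⊕1⊕0⊕1 = 1
s4 (pos 4,5,6,7): 0⊕1⊕0⊕1 = 0
Syndrome s4…s1 = 011 → error at position 3.
Flip position 3: 0110101 → 0100101

0100101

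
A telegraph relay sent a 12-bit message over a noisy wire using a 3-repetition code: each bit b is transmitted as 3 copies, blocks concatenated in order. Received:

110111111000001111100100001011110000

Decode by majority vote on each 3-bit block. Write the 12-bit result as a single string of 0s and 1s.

Block 1 (110): 2 ones → 1
Block 2 (111): 3 ones → 1
Block 3 (111): 3 ones → 1
Block 4 (000): 0 ones → 0
Block 5 (001): 1 one → 0
Block 6 (111): 3 ones → 1
Block 7 (100): 1 one → 0
Block 8 (100): 1 one → 0
Block 9 (001): 1 one → 0
Block 10 (011): 2 ones → 1
Block 11 (110): 2 ones → 1
Block 12 (000): 0 ones → 0

111001000110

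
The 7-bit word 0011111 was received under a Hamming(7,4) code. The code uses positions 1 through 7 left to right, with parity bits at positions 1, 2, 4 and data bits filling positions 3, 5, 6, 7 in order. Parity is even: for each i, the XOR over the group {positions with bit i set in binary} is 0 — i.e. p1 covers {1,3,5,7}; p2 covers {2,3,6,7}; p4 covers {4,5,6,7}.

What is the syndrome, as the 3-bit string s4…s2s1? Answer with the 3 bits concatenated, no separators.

s1 (pos 1,3,5,7): 0⊕1⊕1⊕1 = 1
s2 (pos 2,3,6,7): 0⊕1⊕1⊕1 = 1
s4 (pos 4,5,6,7): 1⊕1⊕1⊕1 = 0
Syndrome s4…s1 = 011 → error at position 3.

011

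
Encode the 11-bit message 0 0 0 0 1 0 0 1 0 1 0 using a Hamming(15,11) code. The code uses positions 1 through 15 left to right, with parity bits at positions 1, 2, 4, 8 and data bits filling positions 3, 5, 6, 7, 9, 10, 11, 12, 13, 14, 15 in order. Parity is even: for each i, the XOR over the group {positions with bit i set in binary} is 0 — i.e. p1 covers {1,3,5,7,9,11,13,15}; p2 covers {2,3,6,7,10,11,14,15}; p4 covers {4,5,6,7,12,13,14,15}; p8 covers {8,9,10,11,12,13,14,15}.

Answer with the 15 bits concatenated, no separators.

110000011001010

Place data at non-parity positions: p1 p2 0 p4 0 0 0 p8 1 0 0 1 0 1 0
p1 (pos 1,3,5,7,9,11,13,15): XOR of data positions = 0⊕0⊕0⊕1⊕0⊕0⊕0 = 1
p2 (pos 2,3,6,7,10,11,14,15): XOR of data positions = 0⊕0⊕0⊕0⊕0⊕1⊕0 = 1
p4 (pos 4,5,6,7,12,13,14,15): XOR of data positions = 0⊕0⊕0⊕1⊕0⊕1⊕0 = 0
p8 (pos 8,9,10,11,12,13,14,15): XOR of data positions = 1⊕0⊕0⊕1⊕0⊕1⊕0 = 1
Codeword: 110000011001010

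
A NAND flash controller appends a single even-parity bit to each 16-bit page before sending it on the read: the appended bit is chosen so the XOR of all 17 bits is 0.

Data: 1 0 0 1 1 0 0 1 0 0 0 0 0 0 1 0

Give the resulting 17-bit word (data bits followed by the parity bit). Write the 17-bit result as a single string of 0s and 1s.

10011001000000101

XOR of the 16 data bits: 1⊕0⊕0⊕1⊕1⊕0⊕0⊕1⊕0⊕0⊕0⊕0⊕0⊕0⊕1⊕0 = 1
Parity bit = 1 (so all 17 bits XOR to 0).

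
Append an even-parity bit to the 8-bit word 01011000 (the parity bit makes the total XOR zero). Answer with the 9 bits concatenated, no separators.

010110001

XOR of the 8 data bits: 0⊕1⊕0⊕1⊕1⊕0⊕0⊕0 = 1
Parity bit = 1 (so all 9 bits XOR to 0).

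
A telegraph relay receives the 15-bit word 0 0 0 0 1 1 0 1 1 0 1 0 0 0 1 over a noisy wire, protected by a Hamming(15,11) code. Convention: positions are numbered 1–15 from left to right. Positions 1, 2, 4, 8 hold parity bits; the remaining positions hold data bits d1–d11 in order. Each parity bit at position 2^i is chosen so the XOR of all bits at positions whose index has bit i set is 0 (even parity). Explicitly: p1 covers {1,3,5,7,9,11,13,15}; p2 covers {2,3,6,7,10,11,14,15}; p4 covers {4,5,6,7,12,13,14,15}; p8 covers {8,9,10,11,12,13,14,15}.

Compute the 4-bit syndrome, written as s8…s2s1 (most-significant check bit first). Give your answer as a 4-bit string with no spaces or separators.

0110

s1 (pos 1,3,5,7,9,11,13,15): 0⊕0⊕1⊕0⊕1⊕1⊕0⊕1 = 0
s2 (pos 2,3,6,7,10,11,14,15): 0⊕0⊕1⊕0⊕0⊕1⊕0⊕1 = 1
s4 (pos 4,5,6,7,12,13,14,15): 0⊕1⊕1⊕0⊕0⊕0⊕0⊕1 = 1
s8 (pos 8,9,10,11,12,13,14,15): 1⊕1⊕0⊕1⊕0⊕0⊕0⊕1 = 0
Syndrome s8…s1 = 0110 → error at position 6.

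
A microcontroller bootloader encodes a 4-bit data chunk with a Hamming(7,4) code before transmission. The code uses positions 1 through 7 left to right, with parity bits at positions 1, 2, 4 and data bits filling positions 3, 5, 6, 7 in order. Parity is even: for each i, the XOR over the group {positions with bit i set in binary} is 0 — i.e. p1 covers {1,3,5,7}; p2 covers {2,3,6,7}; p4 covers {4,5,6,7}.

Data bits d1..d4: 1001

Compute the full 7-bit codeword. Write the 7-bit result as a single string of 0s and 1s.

Place data at non-parity positions: p1 p2 1 p4 0 0 1
p1 (pos 1,3,5,7): XOR of data positions = 1⊕0⊕1 = 0
p2 (pos 2,3,6,7): XOR of data positions = 1⊕0⊕1 = 0
p4 (pos 4,5,6,7): XOR of data positions = 0⊕0⊕1 = 1
Codeword: 0011001

0011001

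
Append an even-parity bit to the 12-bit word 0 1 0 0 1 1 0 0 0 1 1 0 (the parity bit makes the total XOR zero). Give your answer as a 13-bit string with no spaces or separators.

0100110001101

XOR of the 12 data bits: 0⊕1⊕0⊕0⊕1⊕1⊕0⊕0⊕0⊕1⊕1⊕0 = 1
Parity bit = 1 (so all 13 bits XOR to 0).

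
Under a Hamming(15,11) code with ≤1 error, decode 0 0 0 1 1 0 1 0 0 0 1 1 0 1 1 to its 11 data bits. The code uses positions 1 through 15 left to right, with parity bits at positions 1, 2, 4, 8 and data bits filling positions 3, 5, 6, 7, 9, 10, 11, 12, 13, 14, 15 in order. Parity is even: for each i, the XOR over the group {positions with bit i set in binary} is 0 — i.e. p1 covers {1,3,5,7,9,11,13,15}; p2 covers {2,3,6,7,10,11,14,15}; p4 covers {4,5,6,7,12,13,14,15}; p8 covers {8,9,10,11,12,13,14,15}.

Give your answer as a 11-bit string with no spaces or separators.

01010011011

s1 (pos 1,3,5,7,9,11,13,15): 0⊕0⊕1⊕1⊕0⊕1⊕0⊕1 = 0
s2 (pos 2,3,6,7,10,11,14,15): 0⊕0⊕0⊕1⊕0⊕1⊕1⊕1 = 0
s4 (pos 4,5,6,7,12,13,14,15): 1⊕1⊕0⊕1⊕1⊕0⊕1⊕1 = 0
s8 (pos 8,9,10,11,12,13,14,15): 0⊕0⊕0⊕1⊕1⊕0⊕1⊕1 = 0
Syndrome s8…s1 = 0000 → no error.
Read data bits from positions 3,5,6,7,9,10,11,12,13,14,15: 01010011011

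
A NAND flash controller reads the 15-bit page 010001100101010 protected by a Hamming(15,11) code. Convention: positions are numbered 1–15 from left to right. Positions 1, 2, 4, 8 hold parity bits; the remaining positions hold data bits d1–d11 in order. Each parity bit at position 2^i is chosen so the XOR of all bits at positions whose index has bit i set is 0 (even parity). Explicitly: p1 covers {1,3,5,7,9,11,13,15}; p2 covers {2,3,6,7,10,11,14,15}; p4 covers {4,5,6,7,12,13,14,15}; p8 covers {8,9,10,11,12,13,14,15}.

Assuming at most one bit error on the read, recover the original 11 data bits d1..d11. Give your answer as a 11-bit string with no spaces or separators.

s1 (pos 1,3,5,7,9,11,13,15): 0⊕0⊕0⊕1⊕0⊕0⊕0⊕0 = 1
s2 (pos 2,3,6,7,10,11,14,15): 1⊕0⊕1⊕1⊕1⊕0⊕1⊕0 = 1
s4 (pos 4,5,6,7,12,13,14,15): 0⊕0⊕1⊕1⊕1⊕0⊕1⊕0 = 0
s8 (pos 8,9,10,11,12,13,14,15): 0⊕0⊕1⊕0⊕1⊕0⊕1⊕0 = 1
Syndrome s8…s1 = 1011 → error at position 11.
Flip position 11: 010001100101010 → 010001100111010
Read data bits from positions 3,5,6,7,9,10,11,12,13,14,15: 00110111010

00110111010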